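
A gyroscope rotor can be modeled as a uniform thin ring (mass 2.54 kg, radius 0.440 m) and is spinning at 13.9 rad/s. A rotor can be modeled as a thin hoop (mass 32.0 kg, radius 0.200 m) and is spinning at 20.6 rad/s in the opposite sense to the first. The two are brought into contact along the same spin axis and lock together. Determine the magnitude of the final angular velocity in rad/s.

|ω_f| ≈ 11.0 rad/s

No external torque acts about the common axis, so total angular momentum is conserved.
Moments of inertia: I_A = (2.54)(0.440)² = 0.4917 kg·m²; I_B = (32.0)(0.200)² = 1.280 kg·m².
Taking A's sense as positive: L = (0.4917)(13.9) − (1.280)(20.6) = -19.53 kg·m²·rad/s.
Combined I = 0.4917 + 1.280 = 1.772 kg·m².
ω_f = L / I = -19.53 / 1.772 = -11.02 rad/s.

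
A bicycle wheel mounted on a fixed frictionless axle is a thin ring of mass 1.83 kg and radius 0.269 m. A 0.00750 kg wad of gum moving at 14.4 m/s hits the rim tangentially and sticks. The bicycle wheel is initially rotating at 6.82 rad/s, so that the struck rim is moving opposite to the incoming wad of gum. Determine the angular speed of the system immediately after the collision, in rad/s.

About the axle the impulsive forces during the collision are internal, so angular momentum about that axis is conserved.
I_p = (1.83)(0.269)² = 0.1324 kg·m². Taking the sense of the wad of gum's angular momentum as positive, L_{wad} = m v R = (0.00750)(14.4)(0.269) = 0.02905 kg·m²/s.
L_i = −I_p ω_p + m v R = −(0.1324)(6.82) + 0.02905 = -0.8741 kg·m²/s.
After sticking, I_f = I_p + m R² = 0.1324 + (0.00750)(0.269)² = 0.1330 kg·m².
ω_f = L_i / I_f = -0.8741 / 0.1330 = -6.574 rad/s.

|ω_f| ≈ 6.57 rad/s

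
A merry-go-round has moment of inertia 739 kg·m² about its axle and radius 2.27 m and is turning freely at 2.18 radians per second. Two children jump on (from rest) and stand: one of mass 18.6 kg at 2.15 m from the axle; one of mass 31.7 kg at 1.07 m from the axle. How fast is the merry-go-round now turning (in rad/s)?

ω_f ≈ 1.87 rad/s

No external torque acts about the axle; L_before = L_after.
Added inertia Σmr² = (18.6)(2.15)² + (31.7)(1.07)² = 122.3 kg·m²; I_f = 739.0 + 122.3 = 861.3 kg·m².
ω_f = I_p ω_i / I_f = (739.0)(2.18) / 861.3 = 1.871 rad/s.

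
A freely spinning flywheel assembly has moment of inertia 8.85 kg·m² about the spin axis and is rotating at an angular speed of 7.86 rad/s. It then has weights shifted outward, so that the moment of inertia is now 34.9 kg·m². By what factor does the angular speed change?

No external torque acts about the spin axis, so angular momentum is conserved.
ω₂/ω₁ = I₁/I₂ = 8.850 / 34.90 = 0.2536.

ω₂/ω₁ ≈ 0.254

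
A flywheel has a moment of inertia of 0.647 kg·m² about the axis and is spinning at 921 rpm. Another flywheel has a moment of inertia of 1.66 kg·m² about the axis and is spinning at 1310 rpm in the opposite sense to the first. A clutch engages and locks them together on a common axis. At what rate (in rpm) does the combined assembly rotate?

|ω_f| ≈ 684 rpm

No external torque acts about the common axis, so total angular momentum is conserved.
Taking A's sense as positive: L = (0.6470)(921) − (1.660)(1310) = -1579 kg·m²·rpm.
Combined I = 0.6470 + 1.660 = 2.307 kg·m².
ω_f = L / I = -1579 / 2.307 = -684.3 rpm.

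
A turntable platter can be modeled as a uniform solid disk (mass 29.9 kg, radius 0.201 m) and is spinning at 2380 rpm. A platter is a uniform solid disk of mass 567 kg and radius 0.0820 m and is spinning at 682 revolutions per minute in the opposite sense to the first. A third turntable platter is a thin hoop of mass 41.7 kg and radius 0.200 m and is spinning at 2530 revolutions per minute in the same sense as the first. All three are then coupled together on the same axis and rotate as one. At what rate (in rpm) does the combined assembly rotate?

|ω_f| ≈ 1040 rpm

No external torque acts about the common axis, so total angular momentum is conserved.
Moments of inertia: I_A = ½(29.9)(0.201)² = 0.6040 kg·m²; I_B = ½(567)(0.0820)² = 1.906 kg·m²; I_C = (41.7)(0.200)² = 1.668 kg·m².
Taking A's sense as positive: L = (0.6040)(2380) − (1.906)(682) + (1.668)(2530) = 4357 kg·m²·rpm.
Combined I = 0.6040 + 1.906 + 1.668 = 4.178 kg·m².
ω_f = L / I = 4357 / 4.178 = 1043 rpm.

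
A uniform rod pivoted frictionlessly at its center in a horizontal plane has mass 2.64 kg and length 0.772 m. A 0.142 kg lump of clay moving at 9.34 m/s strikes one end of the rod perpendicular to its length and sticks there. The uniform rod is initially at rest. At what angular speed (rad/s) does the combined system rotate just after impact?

The axle reaction passes through the pivot and exerts no torque about it; angular momentum about the pivot is conserved through the impact.
I_p = (1/12)(2.64)(0.772)² = 0.1311 kg·m². Taking the sense of the lump of clay's angular momentum as positive, L_{lump} = m v R = (0.142)(9.34)(0.772/2) = 0.5119 kg·m²/s.
L_i = 0 + 0.5119 = 0.5119 kg·m²/s.
After sticking, I_f = I_p + m R² = 0.1311 + (0.142)(0.772/2)² = 0.1523 kg·m².
ω_f = L_i / I_f = 0.5119 / 0.1523 = 3.362 rad/s.

|ω_f| ≈ 3.36 rad/s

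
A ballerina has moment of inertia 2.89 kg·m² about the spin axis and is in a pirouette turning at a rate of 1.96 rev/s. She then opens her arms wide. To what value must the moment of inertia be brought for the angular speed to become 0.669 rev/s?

I₂ ≈ 8.47 kg·m²

Angular momentum about the spin axis is conserved since the torque about it is zero.
I₂ = I₁ω₁ / ω₂ = (2.89)(1.96) / (0.669) = 8.467 kg·m².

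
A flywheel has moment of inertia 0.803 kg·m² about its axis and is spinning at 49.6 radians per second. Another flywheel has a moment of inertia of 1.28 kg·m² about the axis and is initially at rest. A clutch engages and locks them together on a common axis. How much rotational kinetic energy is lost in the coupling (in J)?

No external torque acts about the common axis, so total angular momentum is conserved.
Taking A's sense as positive: L = (0.8030)(49.6) = 39.83 kg·m²·rad/s.
Combined I = 0.8030 + 1.280 = 2.083 kg·m².
ω_f = L / I = 39.83 / 2.083 = 19.12 rad/s.
KE_i = ½ΣIω² = 987.8 J; KE_f = ½(2.083)(19.12)² = 380.8 J.

ΔKE lost ≈ 607 J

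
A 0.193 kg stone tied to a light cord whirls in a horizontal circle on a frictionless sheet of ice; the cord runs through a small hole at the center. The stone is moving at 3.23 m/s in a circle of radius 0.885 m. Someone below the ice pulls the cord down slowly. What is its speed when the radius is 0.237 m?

The only horizontal force on the mass is along the cord (radial), so it exerts no torque about the hole and angular momentum m v r is conserved.
v₂ = v₁ r₁ / r₂ = (3.23)(0.885) / (0.237) = 12.06 m/s.

v₂ ≈ 12.1 m/s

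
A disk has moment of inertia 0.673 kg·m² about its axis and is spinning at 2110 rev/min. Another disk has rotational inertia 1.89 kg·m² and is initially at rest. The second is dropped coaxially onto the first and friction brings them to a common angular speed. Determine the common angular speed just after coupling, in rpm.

|ω_f| ≈ 554 rpm

The coupling torques are internal; angular momentum about the shared axis is conserved.
Taking A's sense as positive: L = (0.6730)(2110) = 1420 kg·m²·rpm.
Combined I = 0.6730 + 1.890 = 2.563 kg·m².
ω_f = L / I = 1420 / 2.563 = 554.0 rpm.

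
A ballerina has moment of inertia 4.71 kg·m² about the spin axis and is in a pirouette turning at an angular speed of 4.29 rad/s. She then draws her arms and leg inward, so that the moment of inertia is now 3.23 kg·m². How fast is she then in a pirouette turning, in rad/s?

ω₂ ≈ 6.26 rad/s

No external torque acts about the spin axis, so angular momentum is conserved.
ω₂ = I₁ω₁ / I₂ = (4.710)(4.29 rad/s) / (3.230) = 6.256 rad/s.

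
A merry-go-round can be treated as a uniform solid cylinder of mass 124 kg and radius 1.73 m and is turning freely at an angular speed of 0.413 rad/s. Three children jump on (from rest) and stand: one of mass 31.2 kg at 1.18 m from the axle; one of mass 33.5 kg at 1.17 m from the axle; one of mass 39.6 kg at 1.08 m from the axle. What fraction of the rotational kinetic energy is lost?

fraction ≈ 0.422

The added mass arrives with no angular momentum about the axle, and any external torque about the axle is negligible, so the system's angular momentum is conserved.
I_p = ½(124)(1.73)² = 185.6 kg·m².
Added inertia Σmr² = (31.2)(1.18)² + (33.5)(1.17)² + (39.6)(1.08)² = 135.5 kg·m²; I_f = 185.6 + 135.5 = 321.1 kg·m².
ω_f = I_p ω_i / I_f = (185.6)(0.413) / 321.1 = 0.2387 rad/s.
KE_i = ½(185.6)(0.4130 rad/s)² = 15.83 J; KE_f = ½(321.1)(0.2387)² = 9.147 J.
Fraction lost = 0.4220.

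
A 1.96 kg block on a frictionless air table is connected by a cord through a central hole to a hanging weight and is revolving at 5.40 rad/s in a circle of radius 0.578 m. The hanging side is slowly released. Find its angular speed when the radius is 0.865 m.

ω₂ ≈ 2.41 rad/s

The constraining force is radial, so m r² ω about the center is conserved.
ω₂ = ω₁ (r₁/r₂)² = (5.40)(0.578/0.865)² = 2.411 rad/s.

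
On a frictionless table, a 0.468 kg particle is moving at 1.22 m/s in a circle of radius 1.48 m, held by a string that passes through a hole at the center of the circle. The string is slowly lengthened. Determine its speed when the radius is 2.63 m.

v₂ ≈ 0.687 m/s

The only horizontal force on the mass is along the cord (radial), so it exerts no torque about the hole and angular momentum m v r is conserved.
v₂ = v₁ r₁ / r₂ = (1.22)(1.48) / (2.63) = 0.6865 m/s.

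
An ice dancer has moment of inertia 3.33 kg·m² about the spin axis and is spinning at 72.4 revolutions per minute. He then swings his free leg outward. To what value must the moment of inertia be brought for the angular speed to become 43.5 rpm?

Angular momentum about the spin axis is conserved since the torque about it is zero.
I₂ = I₁ω₁ / ω₂ = (3.33)(72.4) / (43.5) = 5.542 kg·m².

I₂ ≈ 5.54 kg·m²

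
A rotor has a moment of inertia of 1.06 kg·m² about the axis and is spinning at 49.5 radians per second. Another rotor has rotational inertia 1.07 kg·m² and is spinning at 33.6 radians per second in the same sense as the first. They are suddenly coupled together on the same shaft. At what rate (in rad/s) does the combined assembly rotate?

|ω_f| ≈ 41.5 rad/s

The coupling torques are internal; angular momentum about the shared axis is conserved.
Taking A's sense as positive: L = (1.060)(49.5) + (1.070)(33.6) = 88.42 kg·m²·rad/s.
Combined I = 1.060 + 1.070 = 2.130 kg·m².
ω_f = L / I = 88.42 / 2.130 = 41.51 rad/s.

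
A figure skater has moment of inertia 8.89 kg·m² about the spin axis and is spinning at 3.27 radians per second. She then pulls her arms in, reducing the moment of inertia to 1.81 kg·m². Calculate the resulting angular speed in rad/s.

ω₂ ≈ 16.1 rad/s

No external torque acts about the spin axis, so angular momentum is conserved.
ω₂ = I₁ω₁ / I₂ = (8.890)(3.27 rad/s) / (1.810) = 16.06 rad/s.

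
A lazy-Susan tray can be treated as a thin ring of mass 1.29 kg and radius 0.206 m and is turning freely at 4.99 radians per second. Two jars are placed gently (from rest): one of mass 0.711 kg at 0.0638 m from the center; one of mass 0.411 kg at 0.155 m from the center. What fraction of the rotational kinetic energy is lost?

The added mass arrives with no angular momentum about the center, and any external torque about the center is negligible, so the system's angular momentum is conserved.
I_p = (1.29)(0.206)² = 0.05474 kg·m².
Added inertia Σmr² = (0.711)(0.0638)² + (0.411)(0.155)² = 0.01277 kg·m²; I_f = 0.05474 + 0.01277 = 0.06751 kg·m².
ω_f = I_p ω_i / I_f = (0.05474)(4.99) / 0.06751 = 4.046 rad/s.
KE_i = ½(0.05474)(4.990 rad/s)² = 0.6815 J; KE_f = ½(0.06751)(4.046)² = 0.5526 J.
Fraction lost = 0.1891.

fraction ≈ 0.189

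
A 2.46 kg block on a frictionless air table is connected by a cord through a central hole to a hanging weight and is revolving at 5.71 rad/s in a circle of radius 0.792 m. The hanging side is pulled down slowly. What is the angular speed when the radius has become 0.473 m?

ω₂ ≈ 16.0 rad/s

No torque about the axis ⇒ m r₁² ω₁ = m r₂² ω₂.
ω₂ = ω₁ (r₁/r₂)² = (5.71)(0.792/0.473)² = 16.01 rad/s.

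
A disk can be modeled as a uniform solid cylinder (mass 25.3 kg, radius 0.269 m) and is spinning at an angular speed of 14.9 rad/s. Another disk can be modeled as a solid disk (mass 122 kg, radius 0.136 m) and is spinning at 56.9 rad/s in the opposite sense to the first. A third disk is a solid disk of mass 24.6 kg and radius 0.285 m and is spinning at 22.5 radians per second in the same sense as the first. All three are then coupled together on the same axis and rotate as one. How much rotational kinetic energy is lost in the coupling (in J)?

The coupling torques are internal; angular momentum about the shared axis is conserved.
Moments of inertia: I_A = ½(25.3)(0.269)² = 0.9154 kg·m²; I_B = ½(122)(0.136)² = 1.128 kg·m²; I_C = ½(24.6)(0.285)² = 0.9991 kg·m².
Taking A's sense as positive: L = (0.9154)(14.9) − (1.128)(56.9) + (0.9991)(22.5) = -28.08 kg·m²·rad/s.
Combined I = 0.9154 + 1.128 + 0.9991 = 3.043 kg·m².
ω_f = L / I = -28.08 / 3.043 = -9.229 rad/s.
KE_i = ½ΣIω² = 2181 J; KE_f = ½(3.043)(9.229)² = 129.6 J.

ΔKE lost ≈ 2050 J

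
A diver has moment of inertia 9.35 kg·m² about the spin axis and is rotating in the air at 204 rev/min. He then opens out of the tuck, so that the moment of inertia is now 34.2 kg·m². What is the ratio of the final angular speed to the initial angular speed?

No external torque acts about the spin axis, so angular momentum is conserved.
ω₂/ω₁ = I₁/I₂ = 9.350 / 34.20 = 0.2734.

ω₂/ω₁ ≈ 0.273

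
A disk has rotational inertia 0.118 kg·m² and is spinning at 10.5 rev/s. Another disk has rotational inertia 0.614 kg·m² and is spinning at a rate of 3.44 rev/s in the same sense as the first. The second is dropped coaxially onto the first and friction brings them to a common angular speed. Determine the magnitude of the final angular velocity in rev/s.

No external torque acts about the common axis, so total angular momentum is conserved.
Taking A's sense as positive: L = (0.1180)(10.5) + (0.6140)(3.44) = 3.351 kg·m²·rev/s.
Combined I = 0.1180 + 0.6140 = 0.7320 kg·m².
ω_f = L / I = 3.351 / 0.7320 = 4.578 rev/s.

|ω_f| ≈ 4.58 rev/s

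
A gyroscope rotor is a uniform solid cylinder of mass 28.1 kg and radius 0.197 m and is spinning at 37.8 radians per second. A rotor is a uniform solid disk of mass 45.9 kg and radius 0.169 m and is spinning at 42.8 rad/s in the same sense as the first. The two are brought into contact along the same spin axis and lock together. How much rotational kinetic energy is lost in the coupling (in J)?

The coupling torques are internal; angular momentum about the shared axis is conserved.
Moments of inertia: I_A = ½(28.1)(0.197)² = 0.5453 kg·m²; I_B = ½(45.9)(0.169)² = 0.6555 kg·m².
Taking A's sense as positive: L = (0.5453)(37.8) + (0.6555)(42.8) = 48.67 kg·m²·rad/s.
Combined I = 0.5453 + 0.6555 = 1.201 kg·m².
ω_f = L / I = 48.67 / 1.201 = 40.53 rad/s.
KE_i = ½ΣIω² = 989.9 J; KE_f = ½(1.201)(40.53)² = 986.2 J.

ΔKE lost ≈ 3.72 J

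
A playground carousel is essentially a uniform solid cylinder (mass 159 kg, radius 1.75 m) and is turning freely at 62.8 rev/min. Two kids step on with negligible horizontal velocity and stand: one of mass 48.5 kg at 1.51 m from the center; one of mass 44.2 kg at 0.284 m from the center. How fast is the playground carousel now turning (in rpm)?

ω_f ≈ 42.8 rpm

No external torque acts about the center; L_before = L_after.
I_p = ½(159)(1.75)² = 243.5 kg·m².
Added inertia Σmr² = (48.5)(1.51)² + (44.2)(0.284)² = 114.1 kg·m²; I_f = 243.5 + 114.1 = 357.6 kg·m².
ω_f = I_p ω_i / I_f = (243.5)(62.8) / 357.6 = 42.75 rpm.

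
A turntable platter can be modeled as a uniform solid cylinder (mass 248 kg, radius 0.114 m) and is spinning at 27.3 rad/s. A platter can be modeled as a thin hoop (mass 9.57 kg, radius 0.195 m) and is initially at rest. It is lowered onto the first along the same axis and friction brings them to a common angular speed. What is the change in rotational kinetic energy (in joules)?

The coupling torques are internal; angular momentum about the shared axis is conserved.
Moments of inertia: I_A = ½(248)(0.114)² = 1.612 kg·m²; I_B = (9.57)(0.195)² = 0.3639 kg·m².
Taking A's sense as positive: L = (1.612)(27.3) = 43.99 kg·m²·rad/s.
Combined I = 1.612 + 0.3639 = 1.975 kg·m².
ω_f = L / I = 43.99 / 1.975 = 22.27 rad/s.
KE_i = ½ΣIω² = 600.5 J; KE_f = ½(1.975)(22.27)² = 489.9 J.

ΔKE ≈ -111 J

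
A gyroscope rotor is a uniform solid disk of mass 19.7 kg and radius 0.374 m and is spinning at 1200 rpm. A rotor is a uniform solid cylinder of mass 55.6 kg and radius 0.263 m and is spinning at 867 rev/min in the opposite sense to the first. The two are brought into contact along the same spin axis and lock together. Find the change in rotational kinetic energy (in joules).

ΔKE ≈ -18800 J

The coupling torques are internal; angular momentum about the shared axis is conserved.
Moments of inertia: I_A = ½(19.7)(0.374)² = 1.378 kg·m²; I_B = ½(55.6)(0.263)² = 1.923 kg·m².
Taking A's sense as positive: L = (1.378)(1200) − (1.923)(867) = -13.82 kg·m²·rpm.
Combined I = 1.378 + 1.923 = 3.301 kg·m².
ω_f = L / I = -13.82 / 3.301 = -4.187 rpm.
KE_i = ½ΣIω² = 18800 J; KE_f = ½(3.301)(0.4384)² = 0.3172 J.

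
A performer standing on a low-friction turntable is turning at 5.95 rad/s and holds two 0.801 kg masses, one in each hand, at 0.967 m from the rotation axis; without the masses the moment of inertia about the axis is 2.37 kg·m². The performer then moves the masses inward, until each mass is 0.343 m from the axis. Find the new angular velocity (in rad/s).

No external torque acts about the spin axis, so angular momentum is conserved.
I₁ = 2.37 + 2(0.801)(0.967)² = 3.868 kg·m²; I₂ = 2.37 + 2(0.801)(0.343)² = 2.558 kg·m².
ω₂ = I₁ω₁ / I₂ = (3.868)(5.95 rad/s) / (2.558) = 8.995 rad/s.

ω₂ ≈ 9.00 rad/s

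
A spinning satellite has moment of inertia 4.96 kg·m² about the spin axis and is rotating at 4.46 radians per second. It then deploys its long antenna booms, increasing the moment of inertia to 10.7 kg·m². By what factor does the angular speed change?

ω₂/ω₁ ≈ 0.464

No external torque acts about the spin axis, so angular momentum is conserved.
ω₂/ω₁ = I₁/I₂ = 4.960 / 10.70 = 0.4636.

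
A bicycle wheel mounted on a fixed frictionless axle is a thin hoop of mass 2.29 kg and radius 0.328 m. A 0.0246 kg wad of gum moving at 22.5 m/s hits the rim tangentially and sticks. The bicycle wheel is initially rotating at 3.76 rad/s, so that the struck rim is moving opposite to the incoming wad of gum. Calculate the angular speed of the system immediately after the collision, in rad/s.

|ω_f| ≈ 2.99 rad/s

The axle reaction passes through the axle and exerts no torque about it; angular momentum about the axle is conserved through the impact.
I_p = (2.29)(0.328)² = 0.2464 kg·m². Taking the sense of the wad of gum's angular momentum as positive, L_{wad} = m v R = (0.0246)(22.5)(0.328) = 0.1815 kg·m²/s.
L_i = −I_p ω_p + m v R = −(0.2464)(3.76) + 0.1815 = -0.7448 kg·m²/s.
After sticking, I_f = I_p + m R² = 0.2464 + (0.0246)(0.328)² = 0.2490 kg·m².
ω_f = L_i / I_f = -0.7448 / 0.2490 = -2.991 rad/s.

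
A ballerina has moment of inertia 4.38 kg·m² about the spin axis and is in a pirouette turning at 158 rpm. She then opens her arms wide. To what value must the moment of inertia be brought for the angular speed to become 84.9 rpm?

I₂ ≈ 8.15 kg·m²

Angular momentum about the spin axis is conserved since the torque about it is zero.
I₂ = I₁ω₁ / ω₂ = (4.38)(158) / (84.9) = 8.151 kg·m².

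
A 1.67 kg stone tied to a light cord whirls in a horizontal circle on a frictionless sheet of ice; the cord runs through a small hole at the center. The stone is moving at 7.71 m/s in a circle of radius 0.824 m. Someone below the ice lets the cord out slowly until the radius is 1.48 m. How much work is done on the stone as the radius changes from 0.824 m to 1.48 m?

Central (radial) force ⇒ zero torque about the center ⇒ m v r is constant.
v₂ = v₁ r₁ / r₂ = (7.71)(0.824) / (1.48) = 4.293 m/s.
W = ΔKE = ½m(v₂² − v₁²) = -34.25 J.

W ≈ -34.2 J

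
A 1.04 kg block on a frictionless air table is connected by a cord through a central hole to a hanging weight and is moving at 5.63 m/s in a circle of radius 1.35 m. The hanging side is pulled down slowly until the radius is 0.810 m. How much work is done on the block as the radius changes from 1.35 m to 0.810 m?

W ≈ 29.3 J

The only horizontal force on the mass is along the cord (radial), so it exerts no torque about the hole and angular momentum m v r is conserved.
v₂ = v₁ r₁ / r₂ = (5.63)(1.35) / (0.810) = 9.383 m/s.
W = ΔKE = ½m(v₂² − v₁²) = 29.30 J.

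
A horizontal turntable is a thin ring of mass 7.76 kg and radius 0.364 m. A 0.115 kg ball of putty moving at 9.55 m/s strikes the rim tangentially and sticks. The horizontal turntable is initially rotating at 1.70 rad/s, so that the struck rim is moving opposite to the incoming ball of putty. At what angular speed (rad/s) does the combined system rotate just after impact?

|ω_f| ≈ 1.29 rad/s

About the axle the impulsive forces during the collision are internal, so angular momentum about that axis is conserved.
I_p = (7.76)(0.364)² = 1.028 kg·m². Taking the sense of the ball of putty's angular momentum as positive, L_{ball} = m v R = (0.115)(9.55)(0.364) = 0.3998 kg·m²/s.
L_i = −I_p ω_p + m v R = −(1.028)(1.70) + 0.3998 = -1.348 kg·m²/s.
After sticking, I_f = I_p + m R² = 1.028 + (0.115)(0.364)² = 1.043 kg·m².
ω_f = L_i / I_f = -1.348 / 1.043 = -1.292 rad/s.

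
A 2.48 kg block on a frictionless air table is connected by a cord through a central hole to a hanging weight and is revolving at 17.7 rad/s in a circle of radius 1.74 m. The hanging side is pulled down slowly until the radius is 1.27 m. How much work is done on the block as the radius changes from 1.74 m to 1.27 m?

The constraining force is radial, so m r² ω about the center is conserved.
ω₂ = ω₁ (r₁/r₂)² = (17.7)(1.74/1.27)² = 33.22 rad/s.
W = ΔKE = ½m(v₂² − v₁²) = 1032 J.

W ≈ 1030 J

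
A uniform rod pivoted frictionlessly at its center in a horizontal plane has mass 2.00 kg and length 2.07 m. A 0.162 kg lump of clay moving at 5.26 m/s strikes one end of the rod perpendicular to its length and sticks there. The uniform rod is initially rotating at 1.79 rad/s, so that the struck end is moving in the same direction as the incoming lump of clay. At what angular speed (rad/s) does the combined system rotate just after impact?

About the pivot the impulsive forces during the collision are internal, so angular momentum about that axis is conserved.
I_p = (1/12)(2.00)(2.07)² = 0.7141 kg·m². Taking the sense of the lump of clay's angular momentum as positive, L_{lump} = m v R = (0.162)(5.26)(2.07/2) = 0.8819 kg·m²/s.
L_i = +I_p ω_p + m v R = +(0.7141)(1.79) + 0.8819 = 2.160 kg·m²/s.
After sticking, I_f = I_p + m R² = 0.7141 + (0.162)(2.07/2)² = 0.8877 kg·m².
ω_f = L_i / I_f = 2.160 / 0.8877 = 2.434 rad/s.

|ω_f| ≈ 2.43 rad/s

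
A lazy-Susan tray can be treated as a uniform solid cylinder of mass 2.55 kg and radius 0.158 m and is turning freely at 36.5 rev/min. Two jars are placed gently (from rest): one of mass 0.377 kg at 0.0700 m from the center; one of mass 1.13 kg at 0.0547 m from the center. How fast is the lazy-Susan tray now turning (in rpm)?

ω_f ≈ 31.4 rpm

The added mass arrives with no angular momentum about the center, and any external torque about the center is negligible, so the system's angular momentum is conserved.
I_p = ½(2.55)(0.158)² = 0.03183 kg·m².
Added inertia Σmr² = (0.377)(0.0700)² + (1.13)(0.0547)² = 0.005228 kg·m²; I_f = 0.03183 + 0.005228 = 0.03706 kg·m².
ω_f = I_p ω_i / I_f = (0.03183)(36.5) / 0.03706 = 31.35 rpm.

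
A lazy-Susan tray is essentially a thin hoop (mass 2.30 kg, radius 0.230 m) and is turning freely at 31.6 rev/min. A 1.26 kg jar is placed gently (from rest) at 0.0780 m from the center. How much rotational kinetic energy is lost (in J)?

energy lost ≈ 0.0395 J

The added mass arrives with no angular momentum about the center, and any external torque about the center is negligible, so the system's angular momentum is conserved.
I_p = (2.30)(0.230)² = 0.1217 kg·m².
Added inertia Σmr² = (1.26)(0.0780)² = 0.007666 kg·m²; I_f = 0.1217 + 0.007666 = 0.1293 kg·m².
ω_f = I_p ω_i / I_f = (0.1217)(31.6) / 0.1293 = 29.73 rpm.
KE_i = ½(0.1217)(3.309 rad/s)² = 0.6662 J; KE_f = ½(0.1293)(3.113)² = 0.6267 J.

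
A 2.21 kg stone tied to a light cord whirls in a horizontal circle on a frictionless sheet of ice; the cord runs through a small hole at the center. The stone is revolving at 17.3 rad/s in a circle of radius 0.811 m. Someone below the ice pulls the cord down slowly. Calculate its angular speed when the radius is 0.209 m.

The constraining force is radial, so m r² ω about the center is conserved.
ω₂ = ω₁ (r₁/r₂)² = (17.3)(0.811/0.209)² = 260.5 rad/s.

ω₂ ≈ 260 rad/s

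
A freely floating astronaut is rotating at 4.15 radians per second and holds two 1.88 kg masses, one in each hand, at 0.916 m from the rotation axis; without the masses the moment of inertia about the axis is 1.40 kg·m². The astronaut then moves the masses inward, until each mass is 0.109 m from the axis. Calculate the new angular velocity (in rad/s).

Angular momentum about the spin axis is conserved since the torque about it is zero.
I₁ = 1.40 + 2(1.88)(0.916)² = 4.555 kg·m²; I₂ = 1.40 + 2(1.88)(0.109)² = 1.445 kg·m².
ω₂ = I₁ω₁ / I₂ = (4.555)(4.15 rad/s) / (1.445) = 13.08 rad/s.

ω₂ ≈ 13.1 rad/s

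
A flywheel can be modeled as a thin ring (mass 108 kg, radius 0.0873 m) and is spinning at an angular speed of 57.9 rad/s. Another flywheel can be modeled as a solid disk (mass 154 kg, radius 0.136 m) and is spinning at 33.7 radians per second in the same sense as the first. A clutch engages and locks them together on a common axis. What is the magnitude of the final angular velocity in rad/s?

|ω_f| ≈ 42.6 rad/s

The coupling torques are internal; angular momentum about the shared axis is conserved.
Moments of inertia: I_A = (108)(0.0873)² = 0.8231 kg·m²; I_B = ½(154)(0.136)² = 1.424 kg·m².
Taking A's sense as positive: L = (0.8231)(57.9) + (1.424)(33.7) = 95.65 kg·m²·rad/s.
Combined I = 0.8231 + 1.424 = 2.247 kg·m².
ω_f = L / I = 95.65 / 2.247 = 42.56 rad/s.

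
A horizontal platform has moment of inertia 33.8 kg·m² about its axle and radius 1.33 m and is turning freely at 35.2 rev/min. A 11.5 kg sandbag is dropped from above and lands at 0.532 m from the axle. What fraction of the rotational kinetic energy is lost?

fraction ≈ 0.0878

The added mass arrives with no angular momentum about the axle, and any external torque about the axle is negligible, so the system's angular momentum is conserved.
Added inertia Σmr² = (11.5)(0.532)² = 3.255 kg·m²; I_f = 33.80 + 3.255 = 37.05 kg·m².
ω_f = I_p ω_i / I_f = (33.80)(35.2) / 37.05 = 32.11 rpm.
KE_i = ½(33.80)(3.686 rad/s)² = 229.6 J; KE_f = ½(37.05)(3.362)² = 209.5 J.
Fraction lost = 0.08784.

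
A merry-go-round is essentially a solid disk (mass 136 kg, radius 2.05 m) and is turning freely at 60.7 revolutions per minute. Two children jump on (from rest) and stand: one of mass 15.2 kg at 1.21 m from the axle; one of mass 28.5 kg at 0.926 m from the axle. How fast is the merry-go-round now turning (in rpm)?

ω_f ≈ 52.2 rpm

The added mass arrives with no angular momentum about the axle, and any external torque about the axle is negligible, so the system's angular momentum is conserved.
I_p = ½(136)(2.05)² = 285.8 kg·m².
Added inertia Σmr² = (15.2)(1.21)² + (28.5)(0.926)² = 46.69 kg·m²; I_f = 285.8 + 46.69 = 332.5 kg·m².
ω_f = I_p ω_i / I_f = (285.8)(60.7) / 332.5 = 52.18 rpm.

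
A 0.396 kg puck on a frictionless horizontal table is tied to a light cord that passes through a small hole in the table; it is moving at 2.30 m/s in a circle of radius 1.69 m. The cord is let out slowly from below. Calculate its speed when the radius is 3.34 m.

v₂ ≈ 1.16 m/s

The only horizontal force on the mass is along the cord (radial), so it exerts no torque about the hole and angular momentum m v r is conserved.
v₂ = v₁ r₁ / r₂ = (2.30)(1.69) / (3.34) = 1.164 m/s.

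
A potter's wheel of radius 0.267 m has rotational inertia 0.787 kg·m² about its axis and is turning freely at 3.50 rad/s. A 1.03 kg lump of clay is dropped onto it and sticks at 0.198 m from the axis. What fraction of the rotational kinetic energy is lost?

fraction ≈ 0.0488

No external torque acts about the axis; L_before = L_after.
Added inertia Σmr² = (1.03)(0.198)² = 0.04038 kg·m²; I_f = 0.7870 + 0.04038 = 0.8274 kg·m².
ω_f = I_p ω_i / I_f = (0.7870)(3.50) / 0.8274 = 3.329 rad/s.
KE_i = ½(0.7870)(3.500 rad/s)² = 4.820 J; KE_f = ½(0.8274)(3.329)² = 4.585 J.
Fraction lost = 0.04880.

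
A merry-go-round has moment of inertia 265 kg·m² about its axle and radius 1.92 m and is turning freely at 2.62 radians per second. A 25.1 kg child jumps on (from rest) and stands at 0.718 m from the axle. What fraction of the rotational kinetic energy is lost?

No external torque acts about the axle; L_before = L_after.
Added inertia Σmr² = (25.1)(0.718)² = 12.94 kg·m²; I_f = 265.0 + 12.94 = 277.9 kg·m².
ω_f = I_p ω_i / I_f = (265.0)(2.62) / 277.9 = 2.498 rad/s.
KE_i = ½(265.0)(2.620 rad/s)² = 909.5 J; KE_f = ½(277.9)(2.498)² = 867.2 J.
Fraction lost = 0.04656.

fraction ≈ 0.0466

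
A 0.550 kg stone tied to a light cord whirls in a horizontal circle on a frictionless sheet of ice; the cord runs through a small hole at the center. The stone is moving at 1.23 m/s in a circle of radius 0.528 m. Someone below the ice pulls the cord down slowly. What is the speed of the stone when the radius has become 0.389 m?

v₂ ≈ 1.67 m/s

Central (radial) force ⇒ zero torque about the center ⇒ m v r is constant.
v₂ = v₁ r₁ / r₂ = (1.23)(0.528) / (0.389) = 1.670 m/s.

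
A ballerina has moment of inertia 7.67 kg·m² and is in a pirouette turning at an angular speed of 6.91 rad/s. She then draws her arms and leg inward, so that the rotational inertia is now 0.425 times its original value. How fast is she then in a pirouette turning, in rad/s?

With no external torque about the axis, L is conserved: I₁ω₁ = I₂ω₂.
I₂ = 0.425 × 7.67 = 3.260 kg·m².
ω₂ = I₁ω₁ / I₂ = (7.670)(6.91 rad/s) / (3.260) = 16.26 rad/s.

ω₂ ≈ 16.3 rad/s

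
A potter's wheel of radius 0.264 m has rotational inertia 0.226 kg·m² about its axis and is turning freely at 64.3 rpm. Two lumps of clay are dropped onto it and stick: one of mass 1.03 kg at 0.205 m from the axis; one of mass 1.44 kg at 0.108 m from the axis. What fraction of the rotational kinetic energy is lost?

fraction ≈ 0.210

The added mass arrives with no angular momentum about the axis, and any external torque about the axis is negligible, so the system's angular momentum is conserved.
Added inertia Σmr² = (1.03)(0.205)² + (1.44)(0.108)² = 0.06008 kg·m²; I_f = 0.2260 + 0.06008 = 0.2861 kg·m².
ω_f = I_p ω_i / I_f = (0.2260)(64.3) / 0.2861 = 50.80 rpm.
KE_i = ½(0.2260)(6.733 rad/s)² = 5.123 J; KE_f = ½(0.2861)(5.319)² = 4.047 J.
Fraction lost = 0.2100.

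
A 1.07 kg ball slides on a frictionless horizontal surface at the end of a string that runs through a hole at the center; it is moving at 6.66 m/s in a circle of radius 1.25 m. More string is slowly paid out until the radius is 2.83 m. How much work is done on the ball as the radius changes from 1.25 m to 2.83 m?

W ≈ -19.1 J

The only horizontal force on the mass is along the cord (radial), so it exerts no torque about the hole and angular momentum m v r is conserved.
v₂ = v₁ r₁ / r₂ = (6.66)(1.25) / (2.83) = 2.942 m/s.
W = ΔKE = ½m(v₂² − v₁²) = -19.10 J.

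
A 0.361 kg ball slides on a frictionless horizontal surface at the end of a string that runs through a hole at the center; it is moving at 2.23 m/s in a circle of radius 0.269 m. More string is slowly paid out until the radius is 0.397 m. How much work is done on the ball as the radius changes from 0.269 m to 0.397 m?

W ≈ -0.486 J

The only horizontal force on the mass is along the cord (radial), so it exerts no torque about the hole and angular momentum m v r is conserved.
v₂ = v₁ r₁ / r₂ = (2.23)(0.269) / (0.397) = 1.511 m/s.
W = ΔKE = ½m(v₂² − v₁²) = -0.4855 J.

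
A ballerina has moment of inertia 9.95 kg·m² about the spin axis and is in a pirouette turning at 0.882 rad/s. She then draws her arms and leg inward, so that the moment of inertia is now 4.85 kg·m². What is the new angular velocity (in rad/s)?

ω₂ ≈ 1.81 rad/s

With no external torque about the axis, L is conserved: I₁ω₁ = I₂ω₂.
ω₂ = I₁ω₁ / I₂ = (9.950)(0.882 rad/s) / (4.850) = 1.809 rad/s.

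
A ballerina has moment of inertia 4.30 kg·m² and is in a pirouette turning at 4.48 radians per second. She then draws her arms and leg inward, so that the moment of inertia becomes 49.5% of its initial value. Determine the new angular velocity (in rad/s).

No external torque acts about the spin axis, so angular momentum is conserved.
I₂ = 0.495 × 4.30 = 2.128 kg·m².
ω₂ = I₁ω₁ / I₂ = (4.300)(4.48 rad/s) / (2.128) = 9.051 rad/s.

ω₂ ≈ 9.05 rad/s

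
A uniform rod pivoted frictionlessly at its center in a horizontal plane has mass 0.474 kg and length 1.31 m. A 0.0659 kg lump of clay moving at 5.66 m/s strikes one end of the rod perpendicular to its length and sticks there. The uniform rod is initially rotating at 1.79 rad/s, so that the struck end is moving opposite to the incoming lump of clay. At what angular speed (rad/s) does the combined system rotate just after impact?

The axle reaction passes through the pivot and exerts no torque about it; angular momentum about the pivot is conserved through the impact.
I_p = (1/12)(0.474)(1.31)² = 0.06779 kg·m². Taking the sense of the lump of clay's angular momentum as positive, L_{lump} = m v R = (0.0659)(5.66)(1.31/2) = 0.2443 kg·m²/s.
L_i = −I_p ω_p + m v R = −(0.06779)(1.79) + 0.2443 = 0.1230 kg·m²/s.
After sticking, I_f = I_p + m R² = 0.06779 + (0.0659)(1.31/2)² = 0.09606 kg·m².
ω_f = L_i / I_f = 0.1230 / 0.09606 = 1.280 rad/s.

|ω_f| ≈ 1.28 rad/s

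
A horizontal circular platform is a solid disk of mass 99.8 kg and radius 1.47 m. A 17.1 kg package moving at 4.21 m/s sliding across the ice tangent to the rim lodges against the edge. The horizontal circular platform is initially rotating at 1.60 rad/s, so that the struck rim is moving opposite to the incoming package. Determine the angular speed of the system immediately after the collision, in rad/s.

|ω_f| ≈ 0.461 rad/s

The axle reaction passes through the central axle and exerts no torque about it; angular momentum about the central axle is conserved through the impact.
I_p = ½(99.8)(1.47)² = 107.8 kg·m². Taking the sense of the package's angular momentum as positive, L_{package} = m v R = (17.1)(4.21)(1.47) = 105.8 kg·m²/s.
L_i = −I_p ω_p + m v R = −(107.8)(1.60) + 105.8 = -66.70 kg·m²/s.
After sticking, I_f = I_p + m R² = 107.8 + (17.1)(1.47)² = 144.8 kg·m².
ω_f = L_i / I_f = -66.70 / 144.8 = -0.4607 rad/s.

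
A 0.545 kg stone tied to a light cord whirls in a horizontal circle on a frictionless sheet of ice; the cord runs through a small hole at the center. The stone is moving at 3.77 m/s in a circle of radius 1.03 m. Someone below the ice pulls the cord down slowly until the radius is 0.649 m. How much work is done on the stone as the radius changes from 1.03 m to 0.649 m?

Central (radial) force ⇒ zero torque about the center ⇒ m v r is constant.
v₂ = v₁ r₁ / r₂ = (3.77)(1.03) / (0.649) = 5.983 m/s.
W = ΔKE = ½m(v₂² − v₁²) = 5.882 J.

W ≈ 5.88 J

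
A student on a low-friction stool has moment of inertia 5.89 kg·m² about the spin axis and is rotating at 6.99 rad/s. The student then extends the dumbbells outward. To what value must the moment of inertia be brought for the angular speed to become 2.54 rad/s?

I₂ ≈ 16.2 kg·m²

Angular momentum about the spin axis is conserved since the torque about it is zero.
I₂ = I₁ω₁ / ω₂ = (5.89)(6.99) / (2.54) = 16.21 kg·m².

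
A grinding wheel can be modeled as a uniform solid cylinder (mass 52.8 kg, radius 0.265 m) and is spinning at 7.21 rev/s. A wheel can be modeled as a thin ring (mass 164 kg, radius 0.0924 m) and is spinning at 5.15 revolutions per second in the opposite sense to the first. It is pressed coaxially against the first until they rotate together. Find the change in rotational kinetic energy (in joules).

ΔKE ≈ -2410 J

The coupling torques are internal; angular momentum about the shared axis is conserved.
Moments of inertia: I_A = ½(52.8)(0.265)² = 1.854 kg·m²; I_B = (164)(0.0924)² = 1.400 kg·m².
Taking A's sense as positive: L = (1.854)(7.21) − (1.400)(5.15) = 6.156 kg·m²·rev/s.
Combined I = 1.854 + 1.400 = 3.254 kg·m².
ω_f = L / I = 6.156 / 3.254 = 1.892 rev/s.
KE_i = ½ΣIω² = 2635 J; KE_f = ½(3.254)(11.89)² = 229.9 J.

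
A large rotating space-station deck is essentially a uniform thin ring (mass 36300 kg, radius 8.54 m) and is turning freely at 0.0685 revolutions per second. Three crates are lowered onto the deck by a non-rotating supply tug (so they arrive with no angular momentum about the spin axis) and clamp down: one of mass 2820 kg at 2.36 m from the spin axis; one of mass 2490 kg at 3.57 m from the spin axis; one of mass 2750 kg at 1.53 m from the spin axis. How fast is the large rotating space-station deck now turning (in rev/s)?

ω_f ≈ 0.0671 rev/s

No external torque acts about the spin axis; L_before = L_after.
I_p = (36300)(8.54)² = 2.647e+06 kg·m².
Added inertia Σmr² = (2820)(2.36)² + (2490)(3.57)² + (2750)(1.53)² = 53880 kg·m²; I_f = 2.647e+06 + 53880 = 2.701e+06 kg·m².
ω_f = I_p ω_i / I_f = (2.647e+06)(0.0685) / 2.701e+06 = 0.06713 rev/s.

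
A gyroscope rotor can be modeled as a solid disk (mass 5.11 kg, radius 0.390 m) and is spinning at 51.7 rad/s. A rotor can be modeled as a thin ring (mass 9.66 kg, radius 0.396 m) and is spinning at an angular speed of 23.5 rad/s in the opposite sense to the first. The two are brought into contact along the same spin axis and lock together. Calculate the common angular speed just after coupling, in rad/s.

|ω_f| ≈ 8.15 rad/s

The coupling torques are internal; angular momentum about the shared axis is conserved.
Moments of inertia: I_A = ½(5.11)(0.390)² = 0.3886 kg·m²; I_B = (9.66)(0.396)² = 1.515 kg·m².
Taking A's sense as positive: L = (0.3886)(51.7) − (1.515)(23.5) = -15.51 kg·m²·rad/s.
Combined I = 0.3886 + 1.515 = 1.903 kg·m².
ω_f = L / I = -15.51 / 1.903 = -8.147 rad/s.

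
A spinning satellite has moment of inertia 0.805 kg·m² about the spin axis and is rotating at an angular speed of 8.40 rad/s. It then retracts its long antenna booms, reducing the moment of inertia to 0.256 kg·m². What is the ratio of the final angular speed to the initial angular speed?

ω₂/ω₁ ≈ 3.14

Angular momentum about the spin axis is conserved since the torque about it is zero.
ω₂/ω₁ = I₁/I₂ = 0.8050 / 0.2560 = 3.145.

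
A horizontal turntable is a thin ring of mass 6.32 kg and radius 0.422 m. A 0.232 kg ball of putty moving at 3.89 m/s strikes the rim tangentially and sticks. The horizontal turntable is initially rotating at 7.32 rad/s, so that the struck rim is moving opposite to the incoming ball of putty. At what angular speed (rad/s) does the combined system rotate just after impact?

About the axle the impulsive forces during the collision are internal, so angular momentum about that axis is conserved.
I_p = (6.32)(0.422)² = 1.125 kg·m². Taking the sense of the ball of putty's angular momentum as positive, L_{ball} = m v R = (0.232)(3.89)(0.422) = 0.3808 kg·m²/s.
L_i = −I_p ω_p + m v R = −(1.125)(7.32) + 0.3808 = -7.858 kg·m²/s.
After sticking, I_f = I_p + m R² = 1.125 + (0.232)(0.422)² = 1.167 kg·m².
ω_f = L_i / I_f = -7.858 / 1.167 = -6.734 rad/s.

|ω_f| ≈ 6.73 rad/s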